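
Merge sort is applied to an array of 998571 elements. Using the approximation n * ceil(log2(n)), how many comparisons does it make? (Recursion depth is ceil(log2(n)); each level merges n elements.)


Merge sort divides the array into halves recursively.
Number of levels = ceil(log2(998571)) = 20
At each level, approximately n = 998571 comparisons are needed for merging.
Total comparisons ~ n * ceil(log2(n)) = 998571 * 20 = 19971420


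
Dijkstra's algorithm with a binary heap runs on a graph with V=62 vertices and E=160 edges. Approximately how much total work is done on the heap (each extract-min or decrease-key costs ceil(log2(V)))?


Dijkstra with a binary heap: each vertex is extracted once, each edge may relax once.
Each heap operation costs O(log V).
V + E = 62 + 160 = 222
ceil(log2(62)) = 6 (since 2^5 = 32 < 62 <= 64 = 2^6)
Total heap work = (V+E) * ceil(log2(V)) = 222 * 6 = 1332


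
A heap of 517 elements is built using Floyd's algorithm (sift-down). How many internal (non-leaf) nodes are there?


Leaf nodes occupy roughly half the array.
Sift-down is called for each internal node, starting from the last one.
Internal nodes = floor(n/2) = floor(517/2) = 258


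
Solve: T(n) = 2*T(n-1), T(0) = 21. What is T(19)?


Unrolling:
T(19) = 2*T(18) = 2^2*T(17) = ... = 2^19*T(0)
= 2^19 * 21
= 524288 * 21 = 11010048


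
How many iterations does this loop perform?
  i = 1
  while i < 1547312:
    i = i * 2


The loop variable doubles each iteration:
i = 1 -> 2 -> 4 -> 8 -> 16 -> 32 -> 64 -> 128 -> 256 -> 512 -> 1024 -> 2048 -> 4096 -> 8192 -> 16384 -> 32768 -> 65536 -> 131072 -> 262144 -> 524288 -> 1048576 -> 2097152 (stop, 2097152 >= 1547312)
Number of doublings = ceil(log2(1547312)) = 21


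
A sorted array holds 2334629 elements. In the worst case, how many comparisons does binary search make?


Halving sequence: 2334629 -> 1167314 -> 583657 -> 291828 -> 145914 -> 72957 -> 36478 -> 18239 -> 9119 -> 4559 -> 2279 -> 1139 -> 569 -> 284 -> 142 -> 71 -> 35 -> 17 -> 8 -> 4 -> 2 -> 1
Number of halvings = 21
Max comparisons = 21 + 1 = 22


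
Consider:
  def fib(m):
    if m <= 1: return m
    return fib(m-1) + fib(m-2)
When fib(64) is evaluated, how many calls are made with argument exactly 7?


Let N(m) = number of times fib(m) is called while evaluating fib(64).
N(64) = 1 (the initial call).
N(63) = 1 (only fib(64) calls it).
For 1 <= m <= 62: fib(m) is called by fib(m+1) and fib(m+2), so
  N(m) = N(m+1) + N(m+2).
fib(0) is called only by fib(2), so N(0) = N(2).
Walk down from m=64:
  N(64)=1, N(63)=1, N(62)=2, N(61)=3, N(60)=5, N(59)=8, N(58)=13, N(57)=21, N(56)=34, N(55)=55, N(54)=89, N(53)=144, N(52)=233, N(51)=377, N(50)=610, N(49)=987, N(48)=1597, N(47)=2584, N(46)=4181, N(45)=6765, N(44)=10946, N(43)=17711, N(42)=28657, N(41)=46368, N(40)=75025, N(39)=121393, N(38)=196418, N(37)=317811, N(36)=514229, N(35)=832040, N(34)=1346269, N(33)=2178309, N(32)=3524578, N(31)=5702887, N(30)=9227465, N(29)=14930352, N(28)=24157817, N(27)=39088169, N(26)=63245986, N(25)=102334155, N(24)=165580141, N(23)=267914296, N(22)=433494437, N(21)=701408733, N(20)=1134903170, N(19)=1836311903, N(18)=2971215073, N(17)=4807526976, N(16)=7778742049, N(15)=12586269025, N(14)=20365011074, N(13)=32951280099, N(12)=53316291173, N(11)=86267571272, N(10)=139583862445, N(9)=225851433717, N(8)=365435296162, N(7)=591286729879
N(7) = 591286729879


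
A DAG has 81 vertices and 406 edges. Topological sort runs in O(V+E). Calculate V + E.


V = 81 (vertex processing)
E = 406 (edge processing)
V + E = 81 + 406 = 487


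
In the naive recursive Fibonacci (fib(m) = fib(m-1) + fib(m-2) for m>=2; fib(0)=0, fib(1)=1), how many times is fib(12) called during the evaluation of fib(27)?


Let N(m) = number of times fib(m) is called while evaluating fib(27).
N(27) = 1 (the initial call).
N(26) = 1 (only fib(27) calls it).
For 1 <= m <= 25: fib(m) is called by fib(m+1) and fib(m+2), so
  N(m) = N(m+1) + N(m+2).
fib(0) is called only by fib(2), so N(0) = N(2).
Walk down from m=27:
  N(27)=1, N(26)=1, N(25)=2, N(24)=3, N(23)=5, N(22)=8, N(21)=13, N(20)=21, N(19)=34, N(18)=55, N(17)=89, N(16)=144, N(15)=233, N(14)=377, N(13)=610, N(12)=987
N(12) = 987


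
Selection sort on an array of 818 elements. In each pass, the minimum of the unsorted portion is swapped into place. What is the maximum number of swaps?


Selection sort performs one swap per pass:
  Pass 1: find min in positions 0 to 817, swap with position 0
  Pass 2: find min in positions 1 to 817, swap with position 1
  Pass 3: find min in positions 2 to 817, swap with position 2
  Pass 4: find min in positions 3 to 817, swap with position 3
  Pass 5: find min in positions 4 to 817, swap with position 4
  ... (812 more passes)
Total passes (and swaps) = n - 1 = 818 - 1 = 817


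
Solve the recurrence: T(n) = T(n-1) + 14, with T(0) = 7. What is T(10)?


Unrolling the recurrence:
T(10) = T(9) + 14
       = T(8) + 14 + 14
       = T(7) + 14*3
       ...
       = T(0) + 14*10
       = 7 + 140 = 147


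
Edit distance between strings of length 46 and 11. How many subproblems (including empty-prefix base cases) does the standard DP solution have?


The table includes base cases (empty prefixes).
Rows: (m+1) = 47
Columns: (n+1) = 12
Total = 47 * 12 = 564


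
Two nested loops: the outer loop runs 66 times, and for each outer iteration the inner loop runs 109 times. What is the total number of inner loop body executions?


Outer loop: 66 iterations
Inner loop: 109 iterations per outer iteration
Total = 66 * 109 = 7194


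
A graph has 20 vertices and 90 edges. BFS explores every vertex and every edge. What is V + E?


A full BFS traversal dequeues each vertex once and examines each edge once.
Vertex visits: 20
Edge visits: 90
V + E = 20 + 90 = 110


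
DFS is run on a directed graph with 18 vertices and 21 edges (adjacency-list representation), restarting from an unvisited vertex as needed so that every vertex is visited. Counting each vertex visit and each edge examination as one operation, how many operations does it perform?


A full DFS traversal processes each vertex exactly once (push/pop on stack).
Each directed edge is examined once.
V = 18, E = 21
V + E = 39


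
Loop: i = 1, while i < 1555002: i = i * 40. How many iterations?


i multiplies by 40 each step:
i = 1 -> 40 -> 1600 -> 64000 -> 2560000 (stop)
Iterations = ceil(log_40(1555002)) = 4


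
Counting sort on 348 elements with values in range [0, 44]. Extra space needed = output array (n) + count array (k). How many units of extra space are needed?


Output array size: 348 (to store sorted result)
Count array size: 45 (one slot per possible value, range 0 to 44)
Total extra space = 348 + 45 = 393


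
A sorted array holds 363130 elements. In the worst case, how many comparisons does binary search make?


Halving sequence: 363130 -> 181565 -> 90782 -> 45391 -> 22695 -> 11347 -> 5673 -> 2836 -> 1418 -> 709 -> 354 -> 177 -> 88 -> 44 -> 22 -> 11 -> 5 -> 2 -> 1
Number of halvings = 18
Max comparisons = 18 + 1 = 19


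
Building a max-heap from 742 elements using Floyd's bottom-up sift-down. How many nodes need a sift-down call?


In a heap of 742 elements (0-indexed array):
  Last element index: 741
  Parent of last element: floor((741 - 1) / 2) = 370
  Internal nodes: indices 0 to 370
  Count = floor(742/2) = 371


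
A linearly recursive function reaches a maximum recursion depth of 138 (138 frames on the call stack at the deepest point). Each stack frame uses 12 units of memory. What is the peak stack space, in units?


Maximum recursion depth = 138 frames
Memory per frame = 12 units
Total stack space = depth * frame_size
= 138 * 12 = 1656


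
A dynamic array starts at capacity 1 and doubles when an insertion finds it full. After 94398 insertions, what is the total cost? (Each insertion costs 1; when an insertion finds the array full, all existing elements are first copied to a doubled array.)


Insertion cost: 94398 (one per element)
Resizes occur just before inserting elements 2, 3, 5, 9, ...
Elements copied at each resize: 1 + 2 + 4 + 8 + 16 + 32 + 64 + 128 + 256 + 512 + 1024 + 2048 + 4096 + 8192 + 16384 + 32768 + 65536
Sum of copies = 131071 (geometric series: 2^k - 1)
Total = 94398 + 131071 = 225469


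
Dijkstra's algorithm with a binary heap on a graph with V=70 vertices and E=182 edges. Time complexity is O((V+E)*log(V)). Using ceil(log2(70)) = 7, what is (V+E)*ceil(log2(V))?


Dijkstra with a binary heap: each vertex is extracted once, each edge may relax once.
Each heap operation costs O(log V).
V + E = 70 + 182 = 252
ceil(log2(70)) = 7 (since 2^6 = 64 < 70 <= 128 = 2^7)
Total heap work = (V+E) * ceil(log2(V)) = 252 * 7 = 1764


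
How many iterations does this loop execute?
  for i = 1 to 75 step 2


The loop variable i takes values starting at 1 and increments by 2 each iteration.
Sequence: i = 1, 3, 5, 7, 9, 11, 13, 15, 17, ...
The upper bound 75 is inclusive, so the count is floor((last - first) / step) + 1:
floor((75 - 1) / 2) + 1 = floor(74/2) + 1 = 37 + 1 = 38


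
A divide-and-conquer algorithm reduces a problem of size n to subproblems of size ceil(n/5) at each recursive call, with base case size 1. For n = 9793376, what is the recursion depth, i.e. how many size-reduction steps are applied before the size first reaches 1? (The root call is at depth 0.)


Each step divides the size by 5 (rounding up); after k steps the size is ceil(n/5^k), which equals 1 exactly when 5^k >= n.
So the depth is the smallest k with 5^k >= 9793376, i.e. ceil(log_5(9793376)).
5^10 = 9765625 < 9793376 <= 48828125 = 5^11
Recursion depth = 11


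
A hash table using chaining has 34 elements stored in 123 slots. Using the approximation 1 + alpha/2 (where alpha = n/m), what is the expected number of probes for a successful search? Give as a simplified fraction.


Load factor alpha = n/m = 34/123
Expected probes = 1 + alpha/2 = 1 + 34/(2*123)
= 1 + 34/246
= 246/246 + 34/246
= 280/246
Simplify: 140/123


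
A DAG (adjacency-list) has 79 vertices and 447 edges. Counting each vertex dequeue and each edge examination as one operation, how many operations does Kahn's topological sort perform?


V = 79 (vertex processing)
E = 447 (edge processing)
V + E = 79 + 447 = 526


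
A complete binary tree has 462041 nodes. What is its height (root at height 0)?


In a complete binary tree, level k holds nodes 2^k .. 2^(k+1)-1 (1-indexed).
Height = floor(log2(n)) = floor(log2(462041)) = 18
Check: 2^18 = 262144 <= 462041 < 524288 = 2^19


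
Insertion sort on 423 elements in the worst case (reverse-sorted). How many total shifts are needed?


In the worst case (reverse-sorted), each element shifts past all previous:
  Element 1: 1 shifts
  Element 2: 2 shifts
  Element 3: 3 shifts
  Element 4: 4 shifts
  Element 5: 5 shifts
  ...
  Element 422: 422 shifts
Total = 1 + 2 + ... + 422
= 423*(423-1)/2 = 89253


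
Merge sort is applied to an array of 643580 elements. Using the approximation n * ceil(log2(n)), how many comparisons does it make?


Merge sort divides the array into halves recursively.
Number of levels = ceil(log2(643580)) = 20
At each level, approximately n = 643580 comparisons are needed for merging.
Total comparisons ~ n * ceil(log2(n)) = 643580 * 20 = 12871600


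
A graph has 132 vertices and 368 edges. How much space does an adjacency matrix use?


Adjacency matrix: V x V grid of entries
Space = V^2 = 132^2 = 132 * 132 = 17424


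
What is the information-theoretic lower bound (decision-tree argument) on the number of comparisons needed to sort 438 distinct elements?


A binary decision tree of height h has at most 2^h leaves and needs at least n! of them, so h >= ceil(log2(n!)).
438! is far too large to multiply out, so use Stirling's series:
  ln(n!) ~ n ln n - n + (1/2) ln(2 pi n) + 1/(12n)  (error below 1/(360 n^3), negligible here)
  ln(438) = 6.0822189
  n ln n = 438 * 6.0822189 = 2664.0119
  (1/2) ln(2 pi * 438) = (1/2) ln(2752.0352) = 3.9600
  1/(12*438) = 0.0002
  ln(438!) ~ 2664.0119 - 438 + 3.9600 + 0.0002 = 2229.9721
Convert to base 2: log2(438!) = 2229.9721 / ln 2 = 2229.9721 / 0.69314718 = 3217.1697
ceil(3217.1697) = 3218


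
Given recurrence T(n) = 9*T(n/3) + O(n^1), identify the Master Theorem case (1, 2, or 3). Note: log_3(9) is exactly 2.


Master Theorem parameters: a=9, b=3, c=1
log_b(a) = 2
Compare b^c with a: 3^1 = 3 < 9, so c < log_b(a).
Comparing c=1 vs log_b(a)=2:
1 < 2 => Case 1
Result: T(n) = O(n^(log_3 9)) = O(n^2)
Master Theorem case = 1


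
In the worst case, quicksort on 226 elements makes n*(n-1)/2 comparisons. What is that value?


Sum of comparisons per partition:
225 + 224 + ... + 1 + 0
= 226 * (226 - 1) / 2
= 226 * 225 / 2
= 25425


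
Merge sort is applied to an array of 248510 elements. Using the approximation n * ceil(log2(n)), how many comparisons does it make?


Merge sort divides the array into halves recursively.
Number of levels = ceil(log2(248510)) = 18
At each level, approximately n = 248510 comparisons are needed for merging.
Total comparisons ~ n * ceil(log2(n)) = 248510 * 18 = 4473180


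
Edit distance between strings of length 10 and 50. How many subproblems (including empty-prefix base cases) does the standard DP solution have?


The table includes base cases (empty prefixes).
Rows: (m+1) = 11
Columns: (n+1) = 51
Total = 11 * 51 = 561


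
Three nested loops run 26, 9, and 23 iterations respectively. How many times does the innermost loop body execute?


Loop 1 (outermost): 26 iterations
Loop 2 (middle): 9 iterations per outer
Loop 3 (innermost): 23 iterations per middle
Total = 26 * 9 * 23 = 5382


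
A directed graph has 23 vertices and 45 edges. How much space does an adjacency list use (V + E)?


Adjacency list: one list head per vertex + one entry per edge
Vertex heads: 23
Edge entries: 45
Total = 23 + 45 = 68


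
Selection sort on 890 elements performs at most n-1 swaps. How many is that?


Each of the 889 passes places one element in its final position.
Pass 1: swap minimum into position 0
Pass 2: swap minimum of remaining into position 1
...
Pass 889: last two elements, one swap
Maximum swaps = 890 - 1 = 889


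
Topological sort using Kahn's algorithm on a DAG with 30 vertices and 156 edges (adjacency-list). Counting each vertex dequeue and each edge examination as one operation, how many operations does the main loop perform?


Kahn's algorithm:
  1. Compute in-degrees: O(V + E)
  2. Process queue: each vertex dequeued once (O(V))
     each edge examined once (O(E))
Total = V + E = 30 + 156 = 186


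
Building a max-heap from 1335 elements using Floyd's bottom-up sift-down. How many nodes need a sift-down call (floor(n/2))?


In a heap of 1335 elements (0-indexed array):
  Last element index: 1334
  Parent of last element: floor((1334 - 1) / 2) = 666
  Internal nodes: indices 0 to 666
  Count = floor(1335/2) = 667


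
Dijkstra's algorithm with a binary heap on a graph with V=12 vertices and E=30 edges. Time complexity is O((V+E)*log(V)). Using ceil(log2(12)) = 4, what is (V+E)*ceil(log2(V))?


Dijkstra with a binary heap: each vertex is extracted once, each edge may relax once.
Each heap operation costs O(log V).
V + E = 12 + 30 = 42
ceil(log2(12)) = 4 (since 2^3 = 8 < 12 <= 16 = 2^4)
Total heap work = (V+E) * ceil(log2(V)) = 42 * 4 = 168


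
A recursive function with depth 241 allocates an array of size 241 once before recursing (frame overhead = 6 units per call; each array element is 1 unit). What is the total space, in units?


Array allocation: 241 units (allocated once)
Stack frames: 241 deep * 6 per frame = 1446 units
Total = 241 + 1446 = 1687


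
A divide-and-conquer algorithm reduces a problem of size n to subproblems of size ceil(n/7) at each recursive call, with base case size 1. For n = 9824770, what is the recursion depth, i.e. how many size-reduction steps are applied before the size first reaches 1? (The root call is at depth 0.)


Each step divides the size by 7 (rounding up); after k steps the size is ceil(n/7^k), which equals 1 exactly when 7^k >= n.
So the depth is the smallest k with 7^k >= 9824770, i.e. ceil(log_7(9824770)).
7^8 = 5764801 < 9824770 <= 40353607 = 7^9
Recursion depth = 9


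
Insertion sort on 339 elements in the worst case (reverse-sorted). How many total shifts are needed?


In the worst case (reverse-sorted), each element shifts past all previous:
  Element 1: 1 shifts
  Element 2: 2 shifts
  Element 3: 3 shifts
  Element 4: 4 shifts
  Element 5: 5 shifts
  ...
  Element 338: 338 shifts
Total = 1 + 2 + ... + 338
= 339*(339-1)/2 = 57291


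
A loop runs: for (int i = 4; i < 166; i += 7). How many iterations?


Loop starts at i = 4, increments by 7, stops when i >= 166.
Number of iterations = ceil((166 - 4) / 7)
= ceil(162 / 7)
= 24


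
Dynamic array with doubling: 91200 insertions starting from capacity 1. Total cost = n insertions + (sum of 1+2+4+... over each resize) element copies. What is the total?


n = 91200
Insertion costs: 91200
Resizes copy 1, 2, 4, ... up to the largest power of 2 that is <= n-1 = 91199, i.e. 65536.
Copy costs = 1 + 2 + 4 + 8 + 16 + 32 + 64 + 128 + 256 + 512 + 1024 + 2048 + 4096 + 8192 + 16384 + 32768 + 65536 = 131071
Total = 91200 + 131071 = 222271


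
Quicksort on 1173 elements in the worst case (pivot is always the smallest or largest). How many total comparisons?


In the worst case, each partition step picks the worst pivot:
  Partition 1: 1172 comparisons (n-1 elements to compare)
  Partition 2: 1171 comparisons
  Partition 3: 1170 comparisons
  Partition 4: 1169 comparisons
  Partition 5: 1168 comparisons
  ...
  Last partition: 0 comparisons
Total = (n-1) + (n-2) + ... + 1 + 0 = n*(n-1)/2
= 1173*1172/2 = 687378


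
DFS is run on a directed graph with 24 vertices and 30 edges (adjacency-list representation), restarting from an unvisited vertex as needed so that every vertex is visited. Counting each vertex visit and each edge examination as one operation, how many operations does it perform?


A full DFS traversal processes each vertex exactly once (push/pop on stack).
Each directed edge is examined once.
V = 24, E = 30
V + E = 54


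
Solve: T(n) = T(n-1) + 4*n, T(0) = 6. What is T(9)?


Expanding the recurrence:
T(9) = T(8) + 4*9
       = T(7) + 4*8 + 4*9
       ...
       = T(0) + 4*(1 + 2 + ... + 9)
       = 6 + 4 * 9*10/2
       = 6 + 4 * 45
       = 6 + 180 = 186


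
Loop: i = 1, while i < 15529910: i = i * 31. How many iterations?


i multiplies by 31 each step:
i = 1 -> 31 -> 961 -> 29791 -> 923521 -> 28629151 (stop)
Iterations = ceil(log_31(15529910)) = 5


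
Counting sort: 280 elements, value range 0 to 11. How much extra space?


n = 280 (output array)
k = 12 (count array for 12 distinct values)
Extra space = 280 + 12 = 292


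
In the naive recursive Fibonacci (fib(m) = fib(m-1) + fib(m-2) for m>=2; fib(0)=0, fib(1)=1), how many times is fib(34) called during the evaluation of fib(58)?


Let N(m) = number of times fib(m) is called while evaluating fib(58).
N(58) = 1 (the initial call).
N(57) = 1 (only fib(58) calls it).
For 1 <= m <= 56: fib(m) is called by fib(m+1) and fib(m+2), so
  N(m) = N(m+1) + N(m+2).
fib(0) is called only by fib(2), so N(0) = N(2).
Walk down from m=58:
  N(58)=1, N(57)=1, N(56)=2, N(55)=3, N(54)=5, N(53)=8, N(52)=13, N(51)=21, N(50)=34, N(49)=55, N(48)=89, N(47)=144, N(46)=233, N(45)=377, N(44)=610, N(43)=987, N(42)=1597, N(41)=2584, N(40)=4181, N(39)=6765, N(38)=10946, N(37)=17711, N(36)=28657, N(35)=46368, N(34)=75025
N(34) = 75025


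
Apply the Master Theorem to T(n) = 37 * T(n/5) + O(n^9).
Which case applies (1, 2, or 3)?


The Master Theorem: T(n) = a*T(n/b) + O(n^c)
  a = 37, b = 5, c = 9
log_b(a) = log_5(37) ~ 2.244
Compare b^c with a: 5^9 = 1953125 > 37, so c > log_b(a).
Since c > log_b(a), Case 3 applies.
T(n) = O(n^9)
Master Theorem case = 3


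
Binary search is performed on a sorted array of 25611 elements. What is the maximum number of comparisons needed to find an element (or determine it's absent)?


Binary search halves the search space each comparison:
  Step 1: search space = 25611 -> 12805
  Step 2: search space = 12805 -> 6402
  Step 3: search space = 6402 -> 3201
  Step 4: search space = 3201 -> 1600
  Step 5: search space = 1600 -> 800
  Step 6: search space = 800 -> 400
  Step 7: search space = 400 -> 200
  Step 8: search space = 200 -> 100
  Step 9: search space = 100 -> 50
  Step 10: search space = 50 -> 25
  Step 11: search space = 25 -> 12
  Step 12: search space = 12 -> 6
  Step 13: search space = 6 -> 3
  Step 14: search space = 3 -> 1
  Step 15: search space = 1 (final check)
Maximum comparisons = floor(log2(25611)) + 1 = 14 + 1 = 15


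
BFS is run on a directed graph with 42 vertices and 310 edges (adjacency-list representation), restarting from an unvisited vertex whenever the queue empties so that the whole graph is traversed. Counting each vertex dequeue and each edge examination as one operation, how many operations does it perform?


A full BFS traversal dequeues each vertex exactly once and examines each directed edge exactly once.
V = 42 (vertex processing cost)
E = 310 (edge examination cost)
Total operations proportional to V + E = 42 + 310 = 352


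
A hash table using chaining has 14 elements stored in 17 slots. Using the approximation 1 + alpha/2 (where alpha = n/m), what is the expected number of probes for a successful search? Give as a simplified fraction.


Load factor alpha = n/m = 14/17
Expected probes = 1 + alpha/2 = 1 + 14/(2*17)
= 1 + 14/34
= 34/34 + 14/34
= 48/34
Simplify: 24/17


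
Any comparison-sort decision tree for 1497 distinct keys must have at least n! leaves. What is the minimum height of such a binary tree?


A binary decision tree of height h has at most 2^h leaves and needs at least n! of them, so h >= ceil(log2(n!)).
1497! is far too large to multiply out, so use Stirling's series:
  ln(n!) ~ n ln n - n + (1/2) ln(2 pi n) + 1/(12n)  (error below 1/(360 n^3), negligible here)
  ln(1497) = 7.3112184
  n ln n = 1497 * 7.3112184 = 10944.8939
  (1/2) ln(2 pi * 1497) = (1/2) ln(9405.9284) = 4.5745
  1/(12*1497) = 0.0001
  ln(1497!) ~ 10944.8939 - 1497 + 4.5745 + 0.0001 = 9452.4685
Convert to base 2: log2(1497!) = 9452.4685 / ln 2 = 9452.4685 / 0.69314718 = 13637.0294
ceil(13637.0294) = 13638


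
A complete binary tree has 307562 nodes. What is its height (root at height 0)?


In a complete binary tree, level k holds nodes 2^k .. 2^(k+1)-1 (1-indexed).
Height = floor(log2(n)) = floor(log2(307562)) = 18
Check: 2^18 = 262144 <= 307562 < 524288 = 2^19


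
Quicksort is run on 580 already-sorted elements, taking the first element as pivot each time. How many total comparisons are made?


Sum of comparisons per partition:
579 + 578 + ... + 1 + 0
= 580 * (580 - 1) / 2
= 580 * 579 / 2
= 167910


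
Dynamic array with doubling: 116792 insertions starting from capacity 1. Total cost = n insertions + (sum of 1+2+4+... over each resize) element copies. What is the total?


n = 116792
Insertion costs: 116792
Resizes copy 1, 2, 4, ... up to the largest power of 2 that is <= n-1 = 116791, i.e. 65536.
Copy costs = 1 + 2 + 4 + 8 + 16 + 32 + 64 + 128 + 256 + 512 + 1024 + 2048 + 4096 + 8192 + 16384 + 32768 + 65536 = 131071
Total = 116792 + 131071 = 247863


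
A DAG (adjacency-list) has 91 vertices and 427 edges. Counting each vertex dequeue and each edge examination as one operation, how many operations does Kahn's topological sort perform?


V = 91 (vertex processing)
E = 427 (edge processing)
V + E = 91 + 427 = 518


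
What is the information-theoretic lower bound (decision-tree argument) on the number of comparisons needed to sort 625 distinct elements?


A binary decision tree of height h has at most 2^h leaves and needs at least n! of them, so h >= ceil(log2(n!)).
625! is far too large to multiply out, so use Stirling's series:
  ln(n!) ~ n ln n - n + (1/2) ln(2 pi n) + 1/(12n)  (error below 1/(360 n^3), negligible here)
  ln(625) = 6.4377516
  n ln n = 625 * 6.4377516 = 4023.5948
  (1/2) ln(2 pi * 625) = (1/2) ln(3926.9908) = 4.1378
  1/(12*625) = 0.0001
  ln(625!) ~ 4023.5948 - 625 + 4.1378 + 0.0001 = 3402.7327
Convert to base 2: log2(625!) = 3402.7327 / ln 2 = 3402.7327 / 0.69314718 = 4909.1056
ceil(4909.1056) = 4910


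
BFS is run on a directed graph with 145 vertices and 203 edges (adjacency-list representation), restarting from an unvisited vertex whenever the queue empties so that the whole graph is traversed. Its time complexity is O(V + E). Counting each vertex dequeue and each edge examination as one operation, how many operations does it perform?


A full BFS traversal dequeues each vertex exactly once and examines each directed edge exactly once.
V = 145 (vertex processing cost)
E = 203 (edge examination cost)
Total operations proportional to V + E = 145 + 203 = 348


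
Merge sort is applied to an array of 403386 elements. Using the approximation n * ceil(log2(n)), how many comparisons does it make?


Merge sort divides the array into halves recursively.
Number of levels = ceil(log2(403386)) = 19
At each level, approximately n = 403386 comparisons are needed for merging.
Total comparisons ~ n * ceil(log2(n)) = 403386 * 19 = 7664334


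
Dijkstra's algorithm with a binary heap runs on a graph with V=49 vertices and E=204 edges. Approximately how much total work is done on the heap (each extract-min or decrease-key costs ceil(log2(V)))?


Dijkstra with a binary heap: each vertex is extracted once, each edge may relax once.
Each heap operation costs O(log V).
V + E = 49 + 204 = 253
ceil(log2(49)) = 6 (since 2^5 = 32 < 49 <= 64 = 2^6)
Total heap work = (V+E) * ceil(log2(V)) = 253 * 6 = 1518


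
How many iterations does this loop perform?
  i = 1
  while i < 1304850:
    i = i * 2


The loop variable doubles each iteration:
i = 1 -> 2 -> 4 -> 8 -> 16 -> 32 -> 64 -> 128 -> 256 -> 512 -> 1024 -> 2048 -> 4096 -> 8192 -> 16384 -> 32768 -> 65536 -> 131072 -> 262144 -> 524288 -> 1048576 -> 2097152 (stop, 2097152 >= 1304850)
Number of doublings = ceil(log2(1304850)) = 21


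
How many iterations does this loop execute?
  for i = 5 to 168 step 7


The loop variable i takes values starting at 5 and increments by 7 each iteration.
Sequence: i = 5, 12, 19, 26, 33, 40, 47, 54, 61, ...
The upper bound 168 is inclusive, so the count is floor((last - first) / step) + 1:
floor((168 - 5) / 7) + 1 = floor(163/7) + 1 = 23 + 1 = 24


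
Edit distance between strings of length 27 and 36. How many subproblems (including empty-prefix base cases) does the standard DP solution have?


The table includes base cases (empty prefixes).
Rows: (m+1) = 28
Columns: (n+1) = 37
Total = 28 * 37 = 1036


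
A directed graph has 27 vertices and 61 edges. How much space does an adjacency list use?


Adjacency list: one list head per vertex + one entry per edge
Vertex heads: 27
Edge entries: 61
Total = 27 + 61 = 88


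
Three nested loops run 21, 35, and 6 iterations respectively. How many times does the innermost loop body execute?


Loop 1 (outermost): 21 iterations
Loop 2 (middle): 35 iterations per outer
Loop 3 (innermost): 6 iterations per middle
Total = 21 * 35 * 6 = 4410


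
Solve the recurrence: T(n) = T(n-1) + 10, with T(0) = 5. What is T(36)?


Unrolling the recurrence:
T(36) = T(35) + 10
       = T(34) + 10 + 10
       = T(33) + 10*3
       ...
       = T(0) + 10*36
       = 5 + 360 = 365


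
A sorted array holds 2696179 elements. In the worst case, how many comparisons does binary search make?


Halving sequence: 2696179 -> 1348089 -> 674044 -> 337022 -> 168511 -> 84255 -> 42127 -> 21063 -> 10531 -> 5265 -> 2632 -> 1316 -> 658 -> 329 -> 164 -> 82 -> 41 -> 20 -> 10 -> 5 -> 2 -> 1
Number of halvings = 21
Max comparisons = 21 + 1 = 22


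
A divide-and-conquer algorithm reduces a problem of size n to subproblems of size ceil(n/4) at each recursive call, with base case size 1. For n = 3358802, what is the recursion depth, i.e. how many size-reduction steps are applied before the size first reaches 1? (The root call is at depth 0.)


Each step divides the size by 4 (rounding up); after k steps the size is ceil(n/4^k), which equals 1 exactly when 4^k >= n.
So the depth is the smallest k with 4^k >= 3358802, i.e. ceil(log_4(3358802)).
4^10 = 1048576 < 3358802 <= 4194304 = 4^11
Recursion depth = 11


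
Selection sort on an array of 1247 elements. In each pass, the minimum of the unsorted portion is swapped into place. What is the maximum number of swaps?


Selection sort performs one swap per pass:
  Pass 1: find min in positions 0 to 1246, swap with position 0
  Pass 2: find min in positions 1 to 1246, swap with position 1
  Pass 3: find min in positions 2 to 1246, swap with position 2
  Pass 4: find min in positions 3 to 1246, swap with position 3
  Pass 5: find min in positions 4 to 1246, swap with position 4
  ... (1241 more passes)
Total passes (and swaps) = n - 1 = 1247 - 1 = 1246


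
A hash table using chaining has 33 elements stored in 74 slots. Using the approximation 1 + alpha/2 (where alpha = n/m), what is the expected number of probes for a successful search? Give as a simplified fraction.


Load factor alpha = n/m = 33/74
Expected probes = 1 + alpha/2 = 1 + 33/(2*74)
= 1 + 33/148
= 148/148 + 33/148
= 181/148


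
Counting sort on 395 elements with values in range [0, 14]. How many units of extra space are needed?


Output array size: 395 (to store sorted result)
Count array size: 15 (one slot per possible value, range 0 to 14)
Total extra space = 395 + 15 = 410


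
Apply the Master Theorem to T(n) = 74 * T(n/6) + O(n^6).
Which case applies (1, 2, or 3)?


The Master Theorem: T(n) = a*T(n/b) + O(n^c)
  a = 74, b = 6, c = 6
log_b(a) = log_6(74) ~ 2.402
Compare b^c with a: 6^6 = 46656 > 74, so c > log_b(a).
Since c > log_b(a), Case 3 applies.
T(n) = O(n^6)
Master Theorem case = 3


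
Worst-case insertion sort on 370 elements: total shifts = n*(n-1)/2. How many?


Sum of shifts = 1 + 2 + 3 + ... + 369
= 370 * 369 / 2
= 136530 / 2
= 68265


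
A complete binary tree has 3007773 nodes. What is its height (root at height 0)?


In a complete binary tree, level k holds nodes 2^k .. 2^(k+1)-1 (1-indexed).
Height = floor(log2(n)) = floor(log2(3007773)) = 21
Check: 2^21 = 2097152 <= 3007773 < 4194304 = 2^22


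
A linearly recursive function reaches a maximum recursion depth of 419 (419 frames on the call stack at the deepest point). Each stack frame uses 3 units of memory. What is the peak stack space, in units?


Maximum recursion depth = 419 frames
Memory per frame = 3 units
Total stack space = depth * frame_size
= 419 * 3 = 1257


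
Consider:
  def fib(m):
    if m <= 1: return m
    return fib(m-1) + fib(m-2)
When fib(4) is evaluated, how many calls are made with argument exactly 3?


Let N(m) = number of times fib(m) is called while evaluating fib(4).
N(4) = 1 (the initial call).
N(3) = 1 (only fib(4) calls it).
For 1 <= m <= 2: fib(m) is called by fib(m+1) and fib(m+2), so
  N(m) = N(m+1) + N(m+2).
fib(0) is called only by fib(2), so N(0) = N(2).
Walk down from m=4:
  N(4)=1, N(3)=1
N(3) = 1


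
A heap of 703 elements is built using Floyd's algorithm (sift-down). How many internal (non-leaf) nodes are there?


Leaf nodes occupy roughly half the array.
Sift-down is called for each internal node, starting from the last one.
Internal nodes = floor(n/2) = floor(703/2) = 351


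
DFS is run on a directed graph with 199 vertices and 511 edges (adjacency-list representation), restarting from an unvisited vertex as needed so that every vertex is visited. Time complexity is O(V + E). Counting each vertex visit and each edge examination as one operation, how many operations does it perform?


A full DFS traversal processes each vertex exactly once (push/pop on stack).
Each directed edge is examined once.
V = 199, E = 511
V + E = 710


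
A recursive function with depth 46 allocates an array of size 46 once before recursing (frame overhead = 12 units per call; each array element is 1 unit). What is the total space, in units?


Array allocation: 46 units (allocated once)
Stack frames: 46 deep * 12 per frame = 552 units
Total = 46 + 552 = 598


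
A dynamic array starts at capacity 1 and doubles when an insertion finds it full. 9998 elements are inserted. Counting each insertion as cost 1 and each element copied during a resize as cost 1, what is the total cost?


n = 9998
Insertion costs: 9998
Resizes copy 1, 2, 4, ... up to the largest power of 2 that is <= n-1 = 9997, i.e. 8192.
Copy costs = 1 + 2 + 4 + 8 + 16 + 32 + 64 + 128 + 256 + 512 + 1024 + 2048 + 4096 + 8192 = 16383
Total = 9998 + 16383 = 26381


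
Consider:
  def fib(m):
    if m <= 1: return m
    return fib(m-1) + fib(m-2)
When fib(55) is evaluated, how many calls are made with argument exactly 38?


Let N(m) = number of times fib(m) is called while evaluating fib(55).
N(55) = 1 (the initial call).
N(54) = 1 (only fib(55) calls it).
For 1 <= m <= 53: fib(m) is called by fib(m+1) and fib(m+2), so
  N(m) = N(m+1) + N(m+2).
fib(0) is called only by fib(2), so N(0) = N(2).
Walk down from m=55:
  N(55)=1, N(54)=1, N(53)=2, N(52)=3, N(51)=5, N(50)=8, N(49)=13, N(48)=21, N(47)=34, N(46)=55, N(45)=89, N(44)=144, N(43)=233, N(42)=377, N(41)=610, N(40)=987, N(39)=1597, N(38)=2584
N(38) = 2584


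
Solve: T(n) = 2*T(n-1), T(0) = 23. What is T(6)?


Unrolling:
T(6) = 2*T(5) = 2^2*T(4) = ... = 2^6*T(0)
= 2^6 * 23
= 64 * 23 = 1472


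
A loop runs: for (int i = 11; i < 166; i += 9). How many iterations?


Loop starts at i = 11, increments by 9, stops when i >= 166.
Number of iterations = ceil((166 - 11) / 9)
= ceil(155 / 9)
= 18


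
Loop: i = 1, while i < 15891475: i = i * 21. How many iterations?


i multiplies by 21 each step:
i = 1 -> 21 -> 441 -> 9261 -> 194481 -> 4084101 -> 85766121 (stop)
Iterations = ceil(log_21(15891475)) = 6


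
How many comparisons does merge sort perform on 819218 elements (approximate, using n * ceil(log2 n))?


Recursion depth: ceil(log2(819218)) = 20
Each recursion level merges n = 819218 elements
Total = 819218 * 20 = 16384360


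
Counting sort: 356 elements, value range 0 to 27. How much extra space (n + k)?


n = 356 (output array)
k = 28 (count array for 28 distinct values)
Extra space = 356 + 28 = 384


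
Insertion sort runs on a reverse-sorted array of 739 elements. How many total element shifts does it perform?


Sum of shifts = 1 + 2 + 3 + ... + 738
= 739 * 738 / 2
= 545382 / 2
= 272691


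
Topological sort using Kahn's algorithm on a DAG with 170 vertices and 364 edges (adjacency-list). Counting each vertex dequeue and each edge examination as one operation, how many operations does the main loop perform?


Kahn's algorithm:
  1. Compute in-degrees: O(V + E)
  2. Process queue: each vertex dequeued once (O(V))
     each edge examined once (O(E))
Total = V + E = 170 + 364 = 534


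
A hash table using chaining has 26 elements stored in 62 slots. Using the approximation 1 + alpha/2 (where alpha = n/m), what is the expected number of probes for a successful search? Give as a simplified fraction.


Load factor alpha = n/m = 26/62
Expected probes = 1 + alpha/2 = 1 + 26/(2*62)
= 1 + 26/124
= 124/124 + 26/124
= 150/124
Simplify: 75/62


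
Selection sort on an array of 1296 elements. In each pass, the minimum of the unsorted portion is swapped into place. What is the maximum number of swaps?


Selection sort performs one swap per pass:
  Pass 1: find min in positions 0 to 1295, swap with position 0
  Pass 2: find min in positions 1 to 1295, swap with position 1
  Pass 3: find min in positions 2 to 1295, swap with position 2
  Pass 4: find min in positions 3 to 1295, swap with position 3
  Pass 5: find min in positions 4 to 1295, swap with position 4
  ... (1290 more passes)
Total passes (and swaps) = n - 1 = 1296 - 1 = 1295


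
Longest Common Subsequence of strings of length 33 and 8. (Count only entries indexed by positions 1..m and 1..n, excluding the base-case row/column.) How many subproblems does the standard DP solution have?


DP table indexed by positions in both strings.
First string: 33 positions
Second string: 8 positions
Total = 33 * 8 = 264


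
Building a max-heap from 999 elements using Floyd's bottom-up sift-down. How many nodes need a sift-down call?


In a heap of 999 elements (0-indexed array):
  Last element index: 998
  Parent of last element: floor((998 - 1) / 2) = 498
  Internal nodes: indices 0 to 498
  Count = floor(999/2) = 499


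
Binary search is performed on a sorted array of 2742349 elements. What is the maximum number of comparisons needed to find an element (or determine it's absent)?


Binary search halves the search space each comparison:
  Step 1: search space = 2742349 -> 1371174
  Step 2: search space = 1371174 -> 685587
  Step 3: search space = 685587 -> 342793
  Step 4: search space = 342793 -> 171396
  Step 5: search space = 171396 -> 85698
  Step 6: search space = 85698 -> 42849
  Step 7: search space = 42849 -> 21424
  Step 8: search space = 21424 -> 10712
  Step 9: search space = 10712 -> 5356
  Step 10: search space = 5356 -> 2678
  Step 11: search space = 2678 -> 1339
  Step 12: search space = 1339 -> 669
  Step 13: search space = 669 -> 334
  Step 14: search space = 334 -> 167
  Step 15: search space = 167 -> 83
  Step 16: search space = 83 -> 41
  Step 17: search space = 41 -> 20
  Step 18: search space = 20 -> 10
  Step 19: search space = 10 -> 5
  Step 20: search space = 5 -> 2
  Step 21: search space = 2 -> 1
  Step 22: search space = 1 (final check)
Maximum comparisons = floor(log2(2742349)) + 1 = 21 + 1 = 22


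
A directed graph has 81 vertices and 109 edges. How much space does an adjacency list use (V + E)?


Adjacency list: one list head per vertex + one entry per edge
Vertex heads: 81
Edge entries: 109
Total = 81 + 109 = 190


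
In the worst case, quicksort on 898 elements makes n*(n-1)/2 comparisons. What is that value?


Sum of comparisons per partition:
897 + 896 + ... + 1 + 0
= 898 * (898 - 1) / 2
= 898 * 897 / 2
= 402753


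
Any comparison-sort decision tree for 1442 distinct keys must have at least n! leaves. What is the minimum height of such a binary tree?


A binary decision tree of height h has at most 2^h leaves and needs at least n! of them, so h >= ceil(log2(n!)).
1442! is far too large to multiply out, so use Stirling's series:
  ln(n!) ~ n ln n - n + (1/2) ln(2 pi n) + 1/(12n)  (error below 1/(360 n^3), negligible here)
  ln(1442) = 7.2737863
  n ln n = 1442 * 7.2737863 = 10488.7998
  (1/2) ln(2 pi * 1442) = (1/2) ln(9060.3532) = 4.5558
  1/(12*1442) = 0.0001
  ln(1442!) ~ 10488.7998 - 1442 + 4.5558 + 0.0001 = 9051.3557
Convert to base 2: log2(1442!) = 9051.3557 / ln 2 = 9051.3557 / 0.69314718 = 13058.3460
ceil(13058.3460) = 13059


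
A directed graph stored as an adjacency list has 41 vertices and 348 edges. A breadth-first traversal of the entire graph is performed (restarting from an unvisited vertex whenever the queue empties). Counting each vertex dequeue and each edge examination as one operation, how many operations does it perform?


A full BFS traversal dequeues each vertex once and examines each edge once.
Vertex visits: 41
Edge visits: 348
V + E = 41 + 348 = 389


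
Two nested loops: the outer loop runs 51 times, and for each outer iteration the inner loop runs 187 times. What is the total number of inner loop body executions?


Outer loop: 51 iterations
Inner loop: 187 iterations per outer iteration
Total = 51 * 187 = 9537


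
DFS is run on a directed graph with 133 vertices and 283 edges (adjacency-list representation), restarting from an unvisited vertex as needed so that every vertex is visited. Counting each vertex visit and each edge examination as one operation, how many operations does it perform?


A full DFS traversal processes each vertex exactly once (push/pop on stack).
Each directed edge is examined once.
V = 133, E = 283
V + E = 416
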